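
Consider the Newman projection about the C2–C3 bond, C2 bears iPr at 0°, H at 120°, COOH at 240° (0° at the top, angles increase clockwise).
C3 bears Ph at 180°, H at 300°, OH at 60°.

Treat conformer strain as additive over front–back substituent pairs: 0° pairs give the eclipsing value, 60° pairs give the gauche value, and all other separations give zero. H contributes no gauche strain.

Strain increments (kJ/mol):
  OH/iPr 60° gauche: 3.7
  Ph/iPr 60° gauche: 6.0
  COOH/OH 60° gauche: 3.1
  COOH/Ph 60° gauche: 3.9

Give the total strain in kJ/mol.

This conformer is staggered. iPr at 0° is gauche with OH at 60° (3.7); COOH at 240° is gauche with Ph at 180° (3.9). Total 7.6 kJ/mol.

7.6 kJ/mol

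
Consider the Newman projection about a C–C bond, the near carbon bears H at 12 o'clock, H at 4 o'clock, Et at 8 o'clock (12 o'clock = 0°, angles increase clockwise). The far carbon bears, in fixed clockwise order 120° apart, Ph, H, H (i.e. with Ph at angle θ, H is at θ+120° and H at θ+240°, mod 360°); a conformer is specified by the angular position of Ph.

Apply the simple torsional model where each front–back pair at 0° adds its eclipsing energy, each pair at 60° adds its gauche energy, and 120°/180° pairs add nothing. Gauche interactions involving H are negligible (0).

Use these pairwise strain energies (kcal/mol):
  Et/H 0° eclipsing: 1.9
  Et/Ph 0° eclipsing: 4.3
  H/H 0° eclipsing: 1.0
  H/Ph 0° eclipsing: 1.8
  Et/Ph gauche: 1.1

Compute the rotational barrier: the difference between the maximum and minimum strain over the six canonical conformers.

6.3 kcal/mol

Ph at 0° (eclipsed): H–Ph eclipsed, H–H eclipsed, Et–H eclipsed; 1.8 + 1.0 + 1.9 = 4.7 kcal/mol.
Ph at 60° (staggered): no non-H gauche contacts → 0.0 kcal/mol.
Ph at 120° (eclipsed): H–H eclipsed, H–Ph eclipsed, Et–H eclipsed; 1.0 + 1.8 + 1.9 = 4.7 kcal/mol.
Ph at 180° (staggered): Et–Ph gauche; 1.1 = 1.1 kcal/mol.
Ph at 240° (eclipsed): H–H eclipsed, H–H eclipsed, Et–Ph eclipsed; 1.0 + 1.0 + 4.3 = 6.3 kcal/mol.
Ph at 300° (staggered): Et–Ph gauche; 1.1 = 1.1 kcal/mol.
Max at 240° (6.3 kcal/mol), min at 60° (0.0 kcal/mol); barrier = 6.3 kcal/mol.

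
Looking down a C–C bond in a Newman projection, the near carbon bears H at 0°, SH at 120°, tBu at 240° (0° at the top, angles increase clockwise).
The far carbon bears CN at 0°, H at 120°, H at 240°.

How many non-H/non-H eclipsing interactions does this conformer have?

Every eclipsing pair involves H, so the count is 0.

0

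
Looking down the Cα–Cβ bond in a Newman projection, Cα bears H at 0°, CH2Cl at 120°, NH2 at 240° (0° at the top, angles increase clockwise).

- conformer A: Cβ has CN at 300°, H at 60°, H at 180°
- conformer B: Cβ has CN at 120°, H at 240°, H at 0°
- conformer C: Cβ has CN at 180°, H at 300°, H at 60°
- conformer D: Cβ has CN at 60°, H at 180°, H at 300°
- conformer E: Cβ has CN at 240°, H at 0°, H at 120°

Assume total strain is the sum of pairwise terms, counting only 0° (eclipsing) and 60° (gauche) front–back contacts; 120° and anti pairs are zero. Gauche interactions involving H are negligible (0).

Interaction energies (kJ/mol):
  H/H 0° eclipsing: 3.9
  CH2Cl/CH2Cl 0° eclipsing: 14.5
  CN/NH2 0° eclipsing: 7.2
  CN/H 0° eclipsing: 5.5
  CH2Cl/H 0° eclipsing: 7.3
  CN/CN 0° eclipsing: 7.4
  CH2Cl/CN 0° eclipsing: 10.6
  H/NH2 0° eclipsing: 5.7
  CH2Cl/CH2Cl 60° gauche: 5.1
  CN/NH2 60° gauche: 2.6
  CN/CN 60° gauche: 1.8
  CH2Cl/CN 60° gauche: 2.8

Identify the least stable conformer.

A (staggered): NH2(240°)/CN(300°) gauche 2.6 → 2.6 kJ/mol.
B (eclipsed): H(0°)/H(0°) eclipsed 3.9; CH2Cl(120°)/CN(120°) eclipsed 10.6; NH2(240°)/H(240°) eclipsed 5.7 → 20.2 kJ/mol.
C (staggered): CH2Cl(120°)/CN(180°) gauche 2.8; NH2(240°)/CN(180°) gauche 2.6 → 5.4 kJ/mol.
D (staggered): CH2Cl(120°)/CN(60°) gauche 2.8 → 2.8 kJ/mol.
E (eclipsed): H(0°)/H(0°) eclipsed 3.9; CH2Cl(120°)/H(120°) eclipsed 7.3; NH2(240°)/CN(240°) eclipsed 7.2 → 18.4 kJ/mol.
B has the highest total (20.2 kJ/mol).

B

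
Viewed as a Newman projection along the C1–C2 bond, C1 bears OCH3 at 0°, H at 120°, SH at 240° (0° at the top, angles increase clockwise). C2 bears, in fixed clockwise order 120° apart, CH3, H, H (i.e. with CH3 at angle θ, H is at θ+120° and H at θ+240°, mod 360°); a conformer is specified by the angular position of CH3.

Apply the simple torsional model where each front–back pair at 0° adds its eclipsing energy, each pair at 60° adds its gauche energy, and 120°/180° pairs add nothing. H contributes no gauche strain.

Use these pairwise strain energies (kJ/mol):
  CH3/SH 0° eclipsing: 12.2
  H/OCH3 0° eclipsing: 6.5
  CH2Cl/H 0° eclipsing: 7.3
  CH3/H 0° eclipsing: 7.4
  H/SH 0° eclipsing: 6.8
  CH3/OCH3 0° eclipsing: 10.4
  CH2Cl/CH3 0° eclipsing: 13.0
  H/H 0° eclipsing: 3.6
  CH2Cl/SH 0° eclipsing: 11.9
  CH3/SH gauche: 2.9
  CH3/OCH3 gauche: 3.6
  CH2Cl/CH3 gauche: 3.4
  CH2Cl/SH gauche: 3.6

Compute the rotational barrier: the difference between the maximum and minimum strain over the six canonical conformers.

19.4 kJ/mol

CH3 at 0° (eclipsed): OCH3(0°)/CH3(0°) eclipsed 10.4; H(120°)/H(120°) eclipsed 3.6; SH(240°)/H(240°) eclipsed 6.8 → 20.8 kJ/mol.
CH3 at 60° (staggered): OCH3(0°)/CH3(60°) gauche 3.6 → 3.6 kJ/mol.
CH3 at 120° (eclipsed): OCH3(0°)/H(0°) eclipsed 6.5; H(120°)/CH3(120°) eclipsed 7.4; SH(240°)/H(240°) eclipsed 6.8 → 20.7 kJ/mol.
CH3 at 180° (staggered): SH(240°)/CH3(180°) gauche 2.9 → 2.9 kJ/mol.
CH3 at 240° (eclipsed): OCH3(0°)/H(0°) eclipsed 6.5; H(120°)/H(120°) eclipsed 3.6; SH(240°)/CH3(240°) eclipsed 12.2 → 22.3 kJ/mol.
CH3 at 300° (staggered): OCH3(0°)/CH3(300°) gauche 3.6; SH(240°)/CH3(300°) gauche 2.9 → 6.5 kJ/mol.
Max at 240° (22.3 kJ/mol), min at 180° (2.9 kJ/mol); barrier = 19.4 kJ/mol.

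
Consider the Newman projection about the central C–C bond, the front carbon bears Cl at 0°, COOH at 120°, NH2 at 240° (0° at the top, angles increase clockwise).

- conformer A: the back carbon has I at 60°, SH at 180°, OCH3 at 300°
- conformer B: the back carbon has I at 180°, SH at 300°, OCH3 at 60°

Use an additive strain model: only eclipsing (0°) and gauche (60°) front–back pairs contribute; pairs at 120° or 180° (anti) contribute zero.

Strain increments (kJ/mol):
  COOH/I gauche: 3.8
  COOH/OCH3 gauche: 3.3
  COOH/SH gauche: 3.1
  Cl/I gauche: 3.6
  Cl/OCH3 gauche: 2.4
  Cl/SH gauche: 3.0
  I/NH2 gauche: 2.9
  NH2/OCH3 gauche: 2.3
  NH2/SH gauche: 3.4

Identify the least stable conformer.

A is staggered. Cl at 0° is gauche with I at 60° (3.6); Cl at 0° is gauche with OCH3 at 300° (2.4); COOH at 120° is gauche with I at 60° (3.8); COOH at 120° is gauche with SH at 180° (3.1); NH2 at 240° is gauche with SH at 180° (3.4); NH2 at 240° is gauche with OCH3 at 300° (2.3). Total 18.6 kJ/mol.
B is staggered. Cl at 0° is gauche with SH at 300° (3.0); Cl at 0° is gauche with OCH3 at 60° (2.4); COOH at 120° is gauche with I at 180° (3.8); COOH at 120° is gauche with OCH3 at 60° (3.3); NH2 at 240° is gauche with I at 180° (2.9); NH2 at 240° is gauche with SH at 300° (3.4). Total 18.8 kJ/mol.
B has the highest total (18.8 kJ/mol).

B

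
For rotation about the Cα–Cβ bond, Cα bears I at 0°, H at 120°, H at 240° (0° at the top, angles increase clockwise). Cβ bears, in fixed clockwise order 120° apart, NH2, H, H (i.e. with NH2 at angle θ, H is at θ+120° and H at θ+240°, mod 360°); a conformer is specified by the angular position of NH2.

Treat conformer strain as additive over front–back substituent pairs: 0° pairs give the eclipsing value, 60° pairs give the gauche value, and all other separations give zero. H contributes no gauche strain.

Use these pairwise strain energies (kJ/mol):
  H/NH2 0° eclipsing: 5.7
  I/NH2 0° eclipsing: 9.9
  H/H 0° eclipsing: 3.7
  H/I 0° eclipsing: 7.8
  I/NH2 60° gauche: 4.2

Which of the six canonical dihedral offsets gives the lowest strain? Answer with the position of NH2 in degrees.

NH2 at 0° is eclipsed. I at 0° is eclipsed with NH2 at 0° (9.9); H at 120° is eclipsed with H at 120° (3.7); H at 240° is eclipsed with H at 240° (3.7). Total 17.3 kJ/mol.
NH2 at 60° is staggered. I at 0° is gauche with NH2 at 60° (4.2). Total 4.2 kJ/mol.
NH2 at 120° is eclipsed. I at 0° is eclipsed with H at 0° (7.8); H at 120° is eclipsed with NH2 at 120° (5.7); H at 240° is eclipsed with H at 240° (3.7). Total 17.2 kJ/mol.
NH2 at 180° (staggered): no non-H gauche contacts → 0.0 kJ/mol.
NH2 at 240° is eclipsed. I at 0° is eclipsed with H at 0° (7.8); H at 120° is eclipsed with H at 120° (3.7); H at 240° is eclipsed with NH2 at 240° (5.7). Total 17.2 kJ/mol.
NH2 at 300° is staggered. I at 0° is gauche with NH2 at 300° (4.2). Total 4.2 kJ/mol.
The minimum (0.0 kJ/mol) occurs with NH2 at 180°.

180°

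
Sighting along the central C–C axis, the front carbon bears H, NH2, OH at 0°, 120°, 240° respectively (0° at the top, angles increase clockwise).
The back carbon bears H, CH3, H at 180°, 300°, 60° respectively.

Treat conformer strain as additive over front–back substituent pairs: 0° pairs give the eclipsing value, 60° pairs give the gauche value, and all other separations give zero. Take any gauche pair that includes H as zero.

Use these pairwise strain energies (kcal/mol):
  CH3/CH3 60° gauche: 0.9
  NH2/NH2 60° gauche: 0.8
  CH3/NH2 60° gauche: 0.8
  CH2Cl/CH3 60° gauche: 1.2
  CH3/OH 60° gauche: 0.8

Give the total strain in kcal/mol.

0.8 kcal/mol

This conformer (staggered): OH–CH3 gauche; 0.8 = 0.8 kcal/mol.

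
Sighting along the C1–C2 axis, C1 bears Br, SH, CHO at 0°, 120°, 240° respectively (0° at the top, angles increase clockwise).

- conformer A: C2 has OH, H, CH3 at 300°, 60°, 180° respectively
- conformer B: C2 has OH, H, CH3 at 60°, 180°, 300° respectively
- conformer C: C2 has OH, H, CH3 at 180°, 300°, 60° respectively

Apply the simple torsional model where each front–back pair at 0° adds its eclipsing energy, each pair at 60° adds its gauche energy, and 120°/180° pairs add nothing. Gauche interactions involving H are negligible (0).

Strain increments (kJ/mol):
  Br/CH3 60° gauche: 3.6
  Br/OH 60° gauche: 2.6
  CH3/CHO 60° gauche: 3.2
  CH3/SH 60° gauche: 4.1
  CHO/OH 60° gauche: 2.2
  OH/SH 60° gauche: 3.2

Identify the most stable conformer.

A

A is staggered. Br at 0° is gauche with OH at 300° (2.6); SH at 120° is gauche with CH3 at 180° (4.1); CHO at 240° is gauche with OH at 300° (2.2); CHO at 240° is gauche with CH3 at 180° (3.2). Total 12.1 kJ/mol.
B is staggered. Br at 0° is gauche with OH at 60° (2.6); Br at 0° is gauche with CH3 at 300° (3.6); SH at 120° is gauche with OH at 60° (3.2); CHO at 240° is gauche with CH3 at 300° (3.2). Total 12.6 kJ/mol.
C is staggered. Br at 0° is gauche with CH3 at 60° (3.6); SH at 120° is gauche with OH at 180° (3.2); SH at 120° is gauche with CH3 at 60° (4.1); CHO at 240° is gauche with OH at 180° (2.2). Total 13.1 kJ/mol.
A has the lowest total (12.1 kJ/mol).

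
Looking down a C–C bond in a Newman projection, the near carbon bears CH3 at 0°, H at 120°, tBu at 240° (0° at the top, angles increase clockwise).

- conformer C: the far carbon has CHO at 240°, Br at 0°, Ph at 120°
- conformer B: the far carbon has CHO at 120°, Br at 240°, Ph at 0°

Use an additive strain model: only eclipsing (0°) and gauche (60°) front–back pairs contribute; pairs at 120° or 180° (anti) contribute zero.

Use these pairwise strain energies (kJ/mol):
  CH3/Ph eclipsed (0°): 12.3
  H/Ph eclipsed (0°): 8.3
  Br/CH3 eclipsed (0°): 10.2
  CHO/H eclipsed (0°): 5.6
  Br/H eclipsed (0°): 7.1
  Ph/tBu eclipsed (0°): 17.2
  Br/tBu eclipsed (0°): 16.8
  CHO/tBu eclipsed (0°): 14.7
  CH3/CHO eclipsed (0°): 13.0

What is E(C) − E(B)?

C is eclipsed. CH3 at 0° is eclipsed with Br at 0° (10.2); H at 120° is eclipsed with Ph at 120° (8.3); tBu at 240° is eclipsed with CHO at 240° (14.7). Total 33.2 kJ/mol.
B is eclipsed. CH3 at 0° is eclipsed with Ph at 0° (12.3); H at 120° is eclipsed with CHO at 120° (5.6); tBu at 240° is eclipsed with Br at 240° (16.8). Total 34.7 kJ/mol.
E(C) − E(B) = 33.2 − 34.7 = -1.5 kJ/mol.

-1.5 kJ/mol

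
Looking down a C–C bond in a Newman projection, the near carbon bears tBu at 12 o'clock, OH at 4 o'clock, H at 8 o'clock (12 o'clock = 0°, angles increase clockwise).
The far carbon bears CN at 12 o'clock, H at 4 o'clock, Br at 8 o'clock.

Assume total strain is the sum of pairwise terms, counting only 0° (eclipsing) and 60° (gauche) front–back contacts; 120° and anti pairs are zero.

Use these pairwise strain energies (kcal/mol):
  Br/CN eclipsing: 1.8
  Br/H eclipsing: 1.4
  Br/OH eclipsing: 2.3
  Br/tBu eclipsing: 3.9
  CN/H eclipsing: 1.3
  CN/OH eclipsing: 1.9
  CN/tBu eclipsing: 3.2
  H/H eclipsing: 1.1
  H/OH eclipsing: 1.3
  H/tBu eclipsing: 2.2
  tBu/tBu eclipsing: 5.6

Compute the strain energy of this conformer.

5.9 kcal/mol

This conformer (eclipsed): tBu(0°)/CN(0°) eclipsed 3.2; OH(120°)/H(120°) eclipsed 1.3; H(240°)/Br(240°) eclipsed 1.4 → 5.9 kcal/mol.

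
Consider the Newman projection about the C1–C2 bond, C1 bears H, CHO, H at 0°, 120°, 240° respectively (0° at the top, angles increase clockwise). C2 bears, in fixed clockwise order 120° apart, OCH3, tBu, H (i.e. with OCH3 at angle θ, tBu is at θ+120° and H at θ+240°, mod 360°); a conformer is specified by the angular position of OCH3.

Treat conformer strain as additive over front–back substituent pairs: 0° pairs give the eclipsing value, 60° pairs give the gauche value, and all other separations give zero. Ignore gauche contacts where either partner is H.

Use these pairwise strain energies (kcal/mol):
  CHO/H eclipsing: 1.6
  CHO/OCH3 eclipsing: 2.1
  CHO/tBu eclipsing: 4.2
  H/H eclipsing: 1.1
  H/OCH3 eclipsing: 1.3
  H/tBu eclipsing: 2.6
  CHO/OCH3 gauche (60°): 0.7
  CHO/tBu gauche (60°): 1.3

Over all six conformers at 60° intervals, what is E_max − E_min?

5.9 kcal/mol

OCH3 at 0° is eclipsed. H at 0° is eclipsed with OCH3 at 0° (1.3); CHO at 120° is eclipsed with tBu at 120° (4.2); H at 240° is eclipsed with H at 240° (1.1). Total 6.6 kcal/mol.
OCH3 at 60° is staggered. CHO at 120° is gauche with OCH3 at 60° (0.7); CHO at 120° is gauche with tBu at 180° (1.3). Total 2.0 kcal/mol.
OCH3 at 120° is eclipsed. H at 0° is eclipsed with H at 0° (1.1); CHO at 120° is eclipsed with OCH3 at 120° (2.1); H at 240° is eclipsed with tBu at 240° (2.6). Total 5.8 kcal/mol.
OCH3 at 180° is staggered. CHO at 120° is gauche with OCH3 at 180° (0.7). Total 0.7 kcal/mol.
OCH3 at 240° is eclipsed. H at 0° is eclipsed with tBu at 0° (2.6); CHO at 120° is eclipsed with H at 120° (1.6); H at 240° is eclipsed with OCH3 at 240° (1.3). Total 5.5 kcal/mol.
OCH3 at 300° is staggered. CHO at 120° is gauche with tBu at 60° (1.3). Total 1.3 kcal/mol.
Max at 0° (6.6 kcal/mol), min at 180° (0.7 kcal/mol); barrier = 5.9 kcal/mol.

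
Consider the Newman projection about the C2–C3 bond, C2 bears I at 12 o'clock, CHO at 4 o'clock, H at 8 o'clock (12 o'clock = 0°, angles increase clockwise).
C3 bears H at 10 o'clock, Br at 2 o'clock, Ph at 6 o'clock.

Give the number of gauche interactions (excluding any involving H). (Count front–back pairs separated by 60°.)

3

Non-H gauche pairs: I(0°)/Br(60°); CHO(120°)/Br(60°); CHO(120°)/Ph(180°) — 3 interactions.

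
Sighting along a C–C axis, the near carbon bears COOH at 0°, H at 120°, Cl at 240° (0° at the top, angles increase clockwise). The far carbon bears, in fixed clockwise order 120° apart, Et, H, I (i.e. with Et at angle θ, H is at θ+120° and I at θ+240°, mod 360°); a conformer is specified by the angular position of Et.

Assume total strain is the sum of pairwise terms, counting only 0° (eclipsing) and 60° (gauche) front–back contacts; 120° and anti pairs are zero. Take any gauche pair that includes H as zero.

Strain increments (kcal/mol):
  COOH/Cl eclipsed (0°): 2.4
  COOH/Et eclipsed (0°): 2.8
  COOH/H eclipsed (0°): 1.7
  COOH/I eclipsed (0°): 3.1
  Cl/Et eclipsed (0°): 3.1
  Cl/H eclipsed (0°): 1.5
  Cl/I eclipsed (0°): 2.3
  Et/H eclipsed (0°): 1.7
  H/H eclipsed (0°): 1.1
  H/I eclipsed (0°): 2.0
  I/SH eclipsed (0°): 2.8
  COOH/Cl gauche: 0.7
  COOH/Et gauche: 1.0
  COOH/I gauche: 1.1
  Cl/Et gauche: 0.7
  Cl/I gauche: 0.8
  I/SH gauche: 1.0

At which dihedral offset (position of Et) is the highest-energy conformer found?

Et at 0° (eclipsed): COOH(0°)/Et(0°) eclipsed 2.8; H(120°)/H(120°) eclipsed 1.1; Cl(240°)/I(240°) eclipsed 2.3 → 6.2 kcal/mol.
Et at 60° (staggered): COOH(0°)/Et(60°) gauche 1.0; COOH(0°)/I(300°) gauche 1.1; Cl(240°)/I(300°) gauche 0.8 → 2.9 kcal/mol.
Et at 120° (eclipsed): COOH(0°)/I(0°) eclipsed 3.1; H(120°)/Et(120°) eclipsed 1.7; Cl(240°)/H(240°) eclipsed 1.5 → 6.3 kcal/mol.
Et at 180° (staggered): COOH(0°)/I(60°) gauche 1.1; Cl(240°)/Et(180°) gauche 0.7 → 1.8 kcal/mol.
Et at 240° (eclipsed): COOH(0°)/H(0°) eclipsed 1.7; H(120°)/I(120°) eclipsed 2.0; Cl(240°)/Et(240°) eclipsed 3.1 → 6.8 kcal/mol.
Et at 300° (staggered): COOH(0°)/Et(300°) gauche 1.0; Cl(240°)/Et(300°) gauche 0.7; Cl(240°)/I(180°) gauche 0.8 → 2.5 kcal/mol.
The maximum (6.8 kcal/mol) occurs with Et at 240°.

240°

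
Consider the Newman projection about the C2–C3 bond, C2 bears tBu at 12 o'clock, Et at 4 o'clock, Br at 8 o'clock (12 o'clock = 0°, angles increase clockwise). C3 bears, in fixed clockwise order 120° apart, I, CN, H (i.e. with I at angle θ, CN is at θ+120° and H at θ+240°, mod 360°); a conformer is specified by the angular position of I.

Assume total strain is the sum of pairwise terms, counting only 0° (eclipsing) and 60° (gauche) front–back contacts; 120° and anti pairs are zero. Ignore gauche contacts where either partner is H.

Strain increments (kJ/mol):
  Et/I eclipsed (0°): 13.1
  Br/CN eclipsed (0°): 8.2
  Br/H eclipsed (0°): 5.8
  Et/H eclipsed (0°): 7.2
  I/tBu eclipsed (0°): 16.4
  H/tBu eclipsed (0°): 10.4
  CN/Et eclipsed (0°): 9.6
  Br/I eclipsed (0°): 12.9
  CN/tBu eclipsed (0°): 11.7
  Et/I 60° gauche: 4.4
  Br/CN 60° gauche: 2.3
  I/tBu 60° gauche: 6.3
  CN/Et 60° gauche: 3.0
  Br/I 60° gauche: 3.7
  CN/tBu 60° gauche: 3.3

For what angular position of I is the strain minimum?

180°

I at 0° (eclipsed): tBu–I eclipsed, Et–CN eclipsed, Br–H eclipsed; 16.4 + 9.6 + 5.8 = 31.8 kJ/mol.
I at 60° (staggered): tBu–I gauche, Et–I gauche, Et–CN gauche, Br–CN gauche; 6.3 + 4.4 + 3.0 + 2.3 = 16.0 kJ/mol.
I at 120° (eclipsed): tBu–H eclipsed, Et–I eclipsed, Br–CN eclipsed; 10.4 + 13.1 + 8.2 = 31.7 kJ/mol.
I at 180° (staggered): tBu–CN gauche, Et–I gauche, Br–I gauche, Br–CN gauche; 3.3 + 4.4 + 3.7 + 2.3 = 13.7 kJ/mol.
I at 240° (eclipsed): tBu–CN eclipsed, Et–H eclipsed, Br–I eclipsed; 11.7 + 7.2 + 12.9 = 31.8 kJ/mol.
I at 300° (staggered): tBu–I gauche, tBu–CN gauche, Et–CN gauche, Br–I gauche; 6.3 + 3.3 + 3.0 + 3.7 = 16.3 kJ/mol.
The minimum (13.7 kJ/mol) occurs with I at 180°.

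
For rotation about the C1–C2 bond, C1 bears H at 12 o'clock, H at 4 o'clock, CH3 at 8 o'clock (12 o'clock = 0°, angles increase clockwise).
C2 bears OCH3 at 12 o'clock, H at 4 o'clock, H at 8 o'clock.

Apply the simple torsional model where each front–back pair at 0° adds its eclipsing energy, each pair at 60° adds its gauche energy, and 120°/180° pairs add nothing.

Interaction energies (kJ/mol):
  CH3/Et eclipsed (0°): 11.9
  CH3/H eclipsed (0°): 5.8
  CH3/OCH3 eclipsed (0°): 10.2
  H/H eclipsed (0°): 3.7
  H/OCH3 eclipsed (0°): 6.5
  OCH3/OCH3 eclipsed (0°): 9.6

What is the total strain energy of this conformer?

This conformer (eclipsed): H–OCH3 eclipsed, H–H eclipsed, CH3–H eclipsed; 6.5 + 3.7 + 5.8 = 16.0 kJ/mol.

16.0 kJ/mol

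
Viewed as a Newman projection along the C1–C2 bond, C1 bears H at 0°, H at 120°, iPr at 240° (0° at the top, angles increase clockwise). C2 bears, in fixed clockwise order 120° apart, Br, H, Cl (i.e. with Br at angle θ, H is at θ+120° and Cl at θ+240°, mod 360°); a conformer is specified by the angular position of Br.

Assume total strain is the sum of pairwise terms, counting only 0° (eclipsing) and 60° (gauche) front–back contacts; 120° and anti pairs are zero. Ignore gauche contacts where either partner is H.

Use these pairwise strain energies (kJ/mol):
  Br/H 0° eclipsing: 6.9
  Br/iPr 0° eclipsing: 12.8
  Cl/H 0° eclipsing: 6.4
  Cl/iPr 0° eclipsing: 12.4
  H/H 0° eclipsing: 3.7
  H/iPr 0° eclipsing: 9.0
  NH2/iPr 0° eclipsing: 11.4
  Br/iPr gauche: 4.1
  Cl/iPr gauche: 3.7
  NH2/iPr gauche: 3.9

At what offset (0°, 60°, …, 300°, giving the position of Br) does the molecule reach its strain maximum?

Br at 0° (eclipsed): H(0°)/Br(0°) eclipsed 6.9; H(120°)/H(120°) eclipsed 3.7; iPr(240°)/Cl(240°) eclipsed 12.4 → 23.0 kJ/mol.
Br at 60° (staggered): iPr(240°)/Cl(300°) gauche 3.7 → 3.7 kJ/mol.
Br at 120° (eclipsed): H(0°)/Cl(0°) eclipsed 6.4; H(120°)/Br(120°) eclipsed 6.9; iPr(240°)/H(240°) eclipsed 9.0 → 22.3 kJ/mol.
Br at 180° (staggered): iPr(240°)/Br(180°) gauche 4.1 → 4.1 kJ/mol.
Br at 240° (eclipsed): H(0°)/H(0°) eclipsed 3.7; H(120°)/Cl(120°) eclipsed 6.4; iPr(240°)/Br(240°) eclipsed 12.8 → 22.9 kJ/mol.
Br at 300° (staggered): iPr(240°)/Br(300°) gauche 4.1; iPr(240°)/Cl(180°) gauche 3.7 → 7.8 kJ/mol.
The maximum (23.0 kJ/mol) occurs with Br at 0°.

0°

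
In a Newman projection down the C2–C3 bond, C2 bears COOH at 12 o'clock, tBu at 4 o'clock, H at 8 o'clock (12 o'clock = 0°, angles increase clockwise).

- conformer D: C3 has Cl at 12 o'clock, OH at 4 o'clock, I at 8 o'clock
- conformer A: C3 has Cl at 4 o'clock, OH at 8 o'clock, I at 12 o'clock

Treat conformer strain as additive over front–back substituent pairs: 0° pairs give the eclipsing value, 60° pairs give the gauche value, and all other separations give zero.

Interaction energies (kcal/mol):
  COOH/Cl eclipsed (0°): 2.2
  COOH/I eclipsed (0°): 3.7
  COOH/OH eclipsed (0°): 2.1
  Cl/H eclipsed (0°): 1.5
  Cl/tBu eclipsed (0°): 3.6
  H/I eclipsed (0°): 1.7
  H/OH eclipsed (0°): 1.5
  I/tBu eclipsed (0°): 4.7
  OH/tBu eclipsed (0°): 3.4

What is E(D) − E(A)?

-1.5 kcal/mol

D (eclipsed): COOH(0°)/Cl(0°) eclipsed 2.2; tBu(120°)/OH(120°) eclipsed 3.4; H(240°)/I(240°) eclipsed 1.7 → 7.3 kcal/mol.
A (eclipsed): COOH(0°)/I(0°) eclipsed 3.7; tBu(120°)/Cl(120°) eclipsed 3.6; H(240°)/OH(240°) eclipsed 1.5 → 8.8 kcal/mol.
E(D) − E(A) = 7.3 − 8.8 = -1.5 kcal/mol.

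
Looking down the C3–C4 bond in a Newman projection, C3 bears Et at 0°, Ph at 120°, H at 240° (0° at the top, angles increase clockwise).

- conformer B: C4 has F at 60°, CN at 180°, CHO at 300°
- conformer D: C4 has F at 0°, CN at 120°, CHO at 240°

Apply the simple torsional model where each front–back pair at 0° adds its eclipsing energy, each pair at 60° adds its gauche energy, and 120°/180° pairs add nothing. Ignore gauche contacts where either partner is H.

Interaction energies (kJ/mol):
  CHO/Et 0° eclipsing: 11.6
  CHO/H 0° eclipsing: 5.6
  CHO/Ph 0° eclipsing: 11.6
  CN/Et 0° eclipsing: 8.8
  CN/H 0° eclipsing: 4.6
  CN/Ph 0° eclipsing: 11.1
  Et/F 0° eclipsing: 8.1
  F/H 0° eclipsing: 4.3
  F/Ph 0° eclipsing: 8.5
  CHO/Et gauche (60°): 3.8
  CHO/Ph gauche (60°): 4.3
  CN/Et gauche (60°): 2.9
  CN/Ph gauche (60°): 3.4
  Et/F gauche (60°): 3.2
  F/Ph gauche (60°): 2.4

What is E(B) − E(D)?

-12.0 kJ/mol

B (staggered): Et(0°)/F(60°) gauche 3.2; Et(0°)/CHO(300°) gauche 3.8; Ph(120°)/F(60°) gauche 2.4; Ph(120°)/CN(180°) gauche 3.4 → 12.8 kJ/mol.
D (eclipsed): Et(0°)/F(0°) eclipsed 8.1; Ph(120°)/CN(120°) eclipsed 11.1; H(240°)/CHO(240°) eclipsed 5.6 → 24.8 kJ/mol.
E(B) − E(D) = 12.8 − 24.8 = -12.0 kJ/mol.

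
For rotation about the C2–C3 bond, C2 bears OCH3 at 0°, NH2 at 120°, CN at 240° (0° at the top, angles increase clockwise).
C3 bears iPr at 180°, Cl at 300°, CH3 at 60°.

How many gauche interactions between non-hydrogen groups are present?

Non-H gauche pairs: OCH3(0°)/Cl(300°); OCH3(0°)/CH3(60°); NH2(120°)/iPr(180°); NH2(120°)/CH3(60°); CN(240°)/iPr(180°); CN(240°)/Cl(300°) — 6 interactions.

6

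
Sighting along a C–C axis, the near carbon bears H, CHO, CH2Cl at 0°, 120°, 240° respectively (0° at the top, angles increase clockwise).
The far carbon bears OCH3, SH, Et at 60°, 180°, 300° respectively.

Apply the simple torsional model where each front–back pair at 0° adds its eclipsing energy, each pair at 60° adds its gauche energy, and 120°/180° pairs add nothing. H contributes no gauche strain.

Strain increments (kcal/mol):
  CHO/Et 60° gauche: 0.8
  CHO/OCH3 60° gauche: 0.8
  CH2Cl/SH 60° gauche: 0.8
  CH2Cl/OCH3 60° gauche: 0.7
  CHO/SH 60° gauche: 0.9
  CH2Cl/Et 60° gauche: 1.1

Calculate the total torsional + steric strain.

This conformer is staggered. CHO at 120° is gauche with OCH3 at 60° (0.8); CHO at 120° is gauche with SH at 180° (0.9); CH2Cl at 240° is gauche with SH at 180° (0.8); CH2Cl at 240° is gauche with Et at 300° (1.1). Total 3.6 kcal/mol.

3.6 kcal/mol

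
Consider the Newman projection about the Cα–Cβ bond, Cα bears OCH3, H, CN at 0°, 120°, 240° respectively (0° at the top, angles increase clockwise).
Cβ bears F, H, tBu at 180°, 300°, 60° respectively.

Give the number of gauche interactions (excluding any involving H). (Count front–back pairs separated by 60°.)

Non-H gauche pairs: OCH3(0°)/tBu(60°); CN(240°)/F(180°) — 2 interactions.

2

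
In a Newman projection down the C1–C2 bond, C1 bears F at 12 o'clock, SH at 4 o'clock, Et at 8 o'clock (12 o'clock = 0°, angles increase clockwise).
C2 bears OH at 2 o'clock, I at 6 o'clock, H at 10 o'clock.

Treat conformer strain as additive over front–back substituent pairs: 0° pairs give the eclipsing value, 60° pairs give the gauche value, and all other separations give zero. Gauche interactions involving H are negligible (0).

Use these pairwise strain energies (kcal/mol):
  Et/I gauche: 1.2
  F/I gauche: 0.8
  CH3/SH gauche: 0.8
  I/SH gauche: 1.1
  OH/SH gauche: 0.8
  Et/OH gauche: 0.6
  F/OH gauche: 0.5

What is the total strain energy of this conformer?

This conformer (staggered): F(0°)/OH(60°) gauche 0.5; SH(120°)/OH(60°) gauche 0.8; SH(120°)/I(180°) gauche 1.1; Et(240°)/I(180°) gauche 1.2 → 3.6 kcal/mol.

3.6 kcal/mol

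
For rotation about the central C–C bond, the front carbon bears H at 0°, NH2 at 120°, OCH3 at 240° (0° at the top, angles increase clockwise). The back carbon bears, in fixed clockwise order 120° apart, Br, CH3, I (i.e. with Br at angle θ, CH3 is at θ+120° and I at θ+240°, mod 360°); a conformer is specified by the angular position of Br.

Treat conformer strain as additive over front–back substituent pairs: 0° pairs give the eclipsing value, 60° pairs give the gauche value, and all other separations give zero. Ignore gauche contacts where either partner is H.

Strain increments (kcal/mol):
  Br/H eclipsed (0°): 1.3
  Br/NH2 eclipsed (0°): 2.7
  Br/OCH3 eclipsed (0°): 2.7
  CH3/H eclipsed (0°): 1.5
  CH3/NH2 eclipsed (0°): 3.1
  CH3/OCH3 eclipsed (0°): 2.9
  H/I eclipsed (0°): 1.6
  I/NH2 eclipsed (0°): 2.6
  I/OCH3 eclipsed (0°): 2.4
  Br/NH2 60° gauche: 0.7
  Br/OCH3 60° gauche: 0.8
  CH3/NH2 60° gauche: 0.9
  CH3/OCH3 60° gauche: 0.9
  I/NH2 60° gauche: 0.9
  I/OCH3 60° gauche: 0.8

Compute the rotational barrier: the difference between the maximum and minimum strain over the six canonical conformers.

Br at 0° (eclipsed): H–Br eclipsed, NH2–CH3 eclipsed, OCH3–I eclipsed; 1.3 + 3.1 + 2.4 = 6.8 kcal/mol.
Br at 60° (staggered): NH2–Br gauche, NH2–CH3 gauche, OCH3–CH3 gauche, OCH3–I gauche; 0.7 + 0.9 + 0.9 + 0.8 = 3.3 kcal/mol.
Br at 120° (eclipsed): H–I eclipsed, NH2–Br eclipsed, OCH3–CH3 eclipsed; 1.6 + 2.7 + 2.9 = 7.2 kcal/mol.
Br at 180° (staggered): NH2–Br gauche, NH2–I gauche, OCH3–Br gauche, OCH3–CH3 gauche; 0.7 + 0.9 + 0.8 + 0.9 = 3.3 kcal/mol.
Br at 240° (eclipsed): H–CH3 eclipsed, NH2–I eclipsed, OCH3–Br eclipsed; 1.5 + 2.6 + 2.7 = 6.8 kcal/mol.
Br at 300° (staggered): NH2–CH3 gauche, NH2–I gauche, OCH3–Br gauche, OCH3–I gauche; 0.9 + 0.9 + 0.8 + 0.8 = 3.4 kcal/mol.
Max at 120° (7.2 kcal/mol), min at 60° (3.3 kcal/mol); barrier = 3.9 kcal/mol.

3.9 kcal/mol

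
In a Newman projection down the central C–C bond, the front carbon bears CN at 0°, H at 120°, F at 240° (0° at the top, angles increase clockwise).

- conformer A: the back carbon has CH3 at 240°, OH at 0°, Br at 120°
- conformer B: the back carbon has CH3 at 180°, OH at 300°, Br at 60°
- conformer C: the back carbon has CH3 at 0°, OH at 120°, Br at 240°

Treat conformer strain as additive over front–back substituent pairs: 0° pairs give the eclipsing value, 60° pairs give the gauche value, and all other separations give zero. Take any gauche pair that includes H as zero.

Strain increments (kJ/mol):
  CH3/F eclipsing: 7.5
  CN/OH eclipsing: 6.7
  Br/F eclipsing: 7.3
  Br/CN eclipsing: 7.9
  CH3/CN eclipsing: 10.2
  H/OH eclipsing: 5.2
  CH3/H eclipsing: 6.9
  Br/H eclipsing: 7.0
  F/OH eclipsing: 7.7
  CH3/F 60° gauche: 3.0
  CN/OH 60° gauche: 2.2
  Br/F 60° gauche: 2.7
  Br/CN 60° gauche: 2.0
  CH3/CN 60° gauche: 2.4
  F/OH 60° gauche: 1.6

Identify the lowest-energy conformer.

B

A (eclipsed): CN–OH eclipsed, H–Br eclipsed, F–CH3 eclipsed; 6.7 + 7.0 + 7.5 = 21.2 kJ/mol.
B (staggered): CN–OH gauche, CN–Br gauche, F–CH3 gauche, F–OH gauche; 2.2 + 2.0 + 3.0 + 1.6 = 8.8 kJ/mol.
C (eclipsed): CN–CH3 eclipsed, H–OH eclipsed, F–Br eclipsed; 10.2 + 5.2 + 7.3 = 22.7 kJ/mol.
B has the lowest total (8.8 kJ/mol).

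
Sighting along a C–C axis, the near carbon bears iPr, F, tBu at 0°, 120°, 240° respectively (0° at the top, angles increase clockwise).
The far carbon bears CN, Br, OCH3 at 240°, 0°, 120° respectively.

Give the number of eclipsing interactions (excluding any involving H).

3

Non-H eclipsing pairs: iPr(0°)/Br(0°); F(120°)/OCH3(120°); tBu(240°)/CN(240°) — 3 interactions.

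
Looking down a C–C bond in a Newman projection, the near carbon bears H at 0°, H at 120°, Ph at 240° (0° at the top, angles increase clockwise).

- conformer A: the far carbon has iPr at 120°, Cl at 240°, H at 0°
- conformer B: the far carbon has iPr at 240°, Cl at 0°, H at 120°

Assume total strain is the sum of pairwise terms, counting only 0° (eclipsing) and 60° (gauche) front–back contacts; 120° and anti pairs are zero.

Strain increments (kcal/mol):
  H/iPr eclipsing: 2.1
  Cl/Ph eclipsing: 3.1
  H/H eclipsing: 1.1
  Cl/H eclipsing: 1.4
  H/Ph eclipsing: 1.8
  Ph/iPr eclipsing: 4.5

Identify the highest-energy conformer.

A (eclipsed): H–H eclipsed, H–iPr eclipsed, Ph–Cl eclipsed; 1.1 + 2.1 + 3.1 = 6.3 kcal/mol.
B (eclipsed): H–Cl eclipsed, H–H eclipsed, Ph–iPr eclipsed; 1.4 + 1.1 + 4.5 = 7.0 kcal/mol.
B has the highest total (7.0 kcal/mol).

B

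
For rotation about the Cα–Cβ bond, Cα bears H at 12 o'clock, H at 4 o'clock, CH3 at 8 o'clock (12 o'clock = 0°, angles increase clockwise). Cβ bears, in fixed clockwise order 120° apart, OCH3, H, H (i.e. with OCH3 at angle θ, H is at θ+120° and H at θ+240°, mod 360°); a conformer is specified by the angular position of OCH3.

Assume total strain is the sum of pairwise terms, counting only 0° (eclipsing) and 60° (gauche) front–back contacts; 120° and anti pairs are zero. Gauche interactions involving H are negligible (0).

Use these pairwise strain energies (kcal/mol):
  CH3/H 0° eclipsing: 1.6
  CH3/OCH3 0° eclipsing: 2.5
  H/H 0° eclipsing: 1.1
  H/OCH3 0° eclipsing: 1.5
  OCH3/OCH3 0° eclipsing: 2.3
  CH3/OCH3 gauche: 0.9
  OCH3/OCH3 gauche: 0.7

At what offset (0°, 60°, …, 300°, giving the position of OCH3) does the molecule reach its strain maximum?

240°

OCH3 at 0° (eclipsed): H–OCH3 eclipsed, H–H eclipsed, CH3–H eclipsed; 1.5 + 1.1 + 1.6 = 4.2 kcal/mol.
OCH3 at 60° (staggered): no non-H gauche contacts → 0.0 kcal/mol.
OCH3 at 120° (eclipsed): H–H eclipsed, H–OCH3 eclipsed, CH3–H eclipsed; 1.1 + 1.5 + 1.6 = 4.2 kcal/mol.
OCH3 at 180° (staggered): CH3–OCH3 gauche; 0.9 = 0.9 kcal/mol.
OCH3 at 240° (eclipsed): H–H eclipsed, H–H eclipsed, CH3–OCH3 eclipsed; 1.1 + 1.1 + 2.5 = 4.7 kcal/mol.
OCH3 at 300° (staggered): CH3–OCH3 gauche; 0.9 = 0.9 kcal/mol.
The maximum (4.7 kcal/mol) occurs with OCH3 at 240°.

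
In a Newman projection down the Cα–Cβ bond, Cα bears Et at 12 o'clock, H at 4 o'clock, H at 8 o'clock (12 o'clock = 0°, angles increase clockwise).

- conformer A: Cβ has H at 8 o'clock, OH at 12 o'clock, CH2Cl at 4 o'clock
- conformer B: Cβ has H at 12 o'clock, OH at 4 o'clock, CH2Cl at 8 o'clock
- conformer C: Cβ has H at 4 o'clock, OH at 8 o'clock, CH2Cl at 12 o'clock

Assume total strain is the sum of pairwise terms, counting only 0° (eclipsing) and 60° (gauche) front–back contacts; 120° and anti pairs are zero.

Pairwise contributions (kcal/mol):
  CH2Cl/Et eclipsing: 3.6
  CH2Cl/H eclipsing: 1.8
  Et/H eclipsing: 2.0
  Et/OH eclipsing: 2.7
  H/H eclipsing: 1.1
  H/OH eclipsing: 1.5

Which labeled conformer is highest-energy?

A (eclipsed): Et–OH eclipsed, H–CH2Cl eclipsed, H–H eclipsed; 2.7 + 1.8 + 1.1 = 5.6 kcal/mol.
B (eclipsed): Et–H eclipsed, H–OH eclipsed, H–CH2Cl eclipsed; 2.0 + 1.5 + 1.8 = 5.3 kcal/mol.
C (eclipsed): Et–CH2Cl eclipsed, H–H eclipsed, H–OH eclipsed; 3.6 + 1.1 + 1.5 = 6.2 kcal/mol.
C has the highest total (6.2 kcal/mol).

C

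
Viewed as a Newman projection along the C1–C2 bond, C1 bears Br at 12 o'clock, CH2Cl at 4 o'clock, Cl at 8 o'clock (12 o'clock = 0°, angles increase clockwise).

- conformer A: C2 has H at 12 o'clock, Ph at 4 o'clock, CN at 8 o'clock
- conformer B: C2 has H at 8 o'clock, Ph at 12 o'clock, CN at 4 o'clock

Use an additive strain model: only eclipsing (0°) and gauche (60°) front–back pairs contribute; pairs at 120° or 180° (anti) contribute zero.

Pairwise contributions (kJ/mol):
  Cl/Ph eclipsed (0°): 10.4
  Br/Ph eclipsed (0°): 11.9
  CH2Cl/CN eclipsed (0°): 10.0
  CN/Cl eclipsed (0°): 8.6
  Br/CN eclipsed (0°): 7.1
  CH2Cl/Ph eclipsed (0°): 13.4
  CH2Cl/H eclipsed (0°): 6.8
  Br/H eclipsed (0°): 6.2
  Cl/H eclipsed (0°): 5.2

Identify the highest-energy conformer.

A

A is eclipsed. Br at 0° is eclipsed with H at 0° (6.2); CH2Cl at 120° is eclipsed with Ph at 120° (13.4); Cl at 240° is eclipsed with CN at 240° (8.6). Total 28.2 kJ/mol.
B is eclipsed. Br at 0° is eclipsed with Ph at 0° (11.9); CH2Cl at 120° is eclipsed with CN at 120° (10.0); Cl at 240° is eclipsed with H at 240° (5.2). Total 27.1 kJ/mol.
A has the highest total (28.2 kJ/mol).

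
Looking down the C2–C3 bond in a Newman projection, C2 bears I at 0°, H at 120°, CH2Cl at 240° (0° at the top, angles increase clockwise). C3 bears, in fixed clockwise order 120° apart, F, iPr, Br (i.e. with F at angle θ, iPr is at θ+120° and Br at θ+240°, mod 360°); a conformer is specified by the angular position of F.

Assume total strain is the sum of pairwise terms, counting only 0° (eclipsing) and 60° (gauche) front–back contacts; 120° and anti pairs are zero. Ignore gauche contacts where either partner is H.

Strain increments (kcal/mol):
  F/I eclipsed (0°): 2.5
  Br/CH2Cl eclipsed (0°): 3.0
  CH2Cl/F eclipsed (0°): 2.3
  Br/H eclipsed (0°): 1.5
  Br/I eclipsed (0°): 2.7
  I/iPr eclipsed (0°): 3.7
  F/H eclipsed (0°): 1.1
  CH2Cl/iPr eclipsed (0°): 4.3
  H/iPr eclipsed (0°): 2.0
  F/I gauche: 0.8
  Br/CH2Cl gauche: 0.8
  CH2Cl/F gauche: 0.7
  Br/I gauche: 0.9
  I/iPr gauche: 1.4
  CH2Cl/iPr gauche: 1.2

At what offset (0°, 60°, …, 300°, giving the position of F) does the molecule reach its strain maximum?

120°

F at 0° (eclipsed): I–F eclipsed, H–iPr eclipsed, CH2Cl–Br eclipsed; 2.5 + 2.0 + 3.0 = 7.5 kcal/mol.
F at 60° (staggered): I–F gauche, I–Br gauche, CH2Cl–iPr gauche, CH2Cl–Br gauche; 0.8 + 0.9 + 1.2 + 0.8 = 3.7 kcal/mol.
F at 120° (eclipsed): I–Br eclipsed, H–F eclipsed, CH2Cl–iPr eclipsed; 2.7 + 1.1 + 4.3 = 8.1 kcal/mol.
F at 180° (staggered): I–iPr gauche, I–Br gauche, CH2Cl–F gauche, CH2Cl–iPr gauche; 1.4 + 0.9 + 0.7 + 1.2 = 4.2 kcal/mol.
F at 240° (eclipsed): I–iPr eclipsed, H–Br eclipsed, CH2Cl–F eclipsed; 3.7 + 1.5 + 2.3 = 7.5 kcal/mol.
F at 300° (staggered): I–F gauche, I–iPr gauche, CH2Cl–F gauche, CH2Cl–Br gauche; 0.8 + 1.4 + 0.7 + 0.8 = 3.7 kcal/mol.
The maximum (8.1 kcal/mol) occurs with F at 120°.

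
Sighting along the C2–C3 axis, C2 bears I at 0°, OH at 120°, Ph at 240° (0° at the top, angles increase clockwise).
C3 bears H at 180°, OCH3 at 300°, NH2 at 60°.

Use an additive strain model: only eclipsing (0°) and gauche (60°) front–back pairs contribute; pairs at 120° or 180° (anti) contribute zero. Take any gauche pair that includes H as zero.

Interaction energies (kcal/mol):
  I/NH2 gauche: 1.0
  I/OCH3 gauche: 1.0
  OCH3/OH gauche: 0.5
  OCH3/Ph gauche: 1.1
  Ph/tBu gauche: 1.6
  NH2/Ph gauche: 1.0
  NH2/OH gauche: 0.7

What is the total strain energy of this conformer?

3.8 kcal/mol

This conformer is staggered. I at 0° is gauche with OCH3 at 300° (1.0); I at 0° is gauche with NH2 at 60° (1.0); OH at 120° is gauche with NH2 at 60° (0.7); Ph at 240° is gauche with OCH3 at 300° (1.1). Total 3.8 kcal/mol.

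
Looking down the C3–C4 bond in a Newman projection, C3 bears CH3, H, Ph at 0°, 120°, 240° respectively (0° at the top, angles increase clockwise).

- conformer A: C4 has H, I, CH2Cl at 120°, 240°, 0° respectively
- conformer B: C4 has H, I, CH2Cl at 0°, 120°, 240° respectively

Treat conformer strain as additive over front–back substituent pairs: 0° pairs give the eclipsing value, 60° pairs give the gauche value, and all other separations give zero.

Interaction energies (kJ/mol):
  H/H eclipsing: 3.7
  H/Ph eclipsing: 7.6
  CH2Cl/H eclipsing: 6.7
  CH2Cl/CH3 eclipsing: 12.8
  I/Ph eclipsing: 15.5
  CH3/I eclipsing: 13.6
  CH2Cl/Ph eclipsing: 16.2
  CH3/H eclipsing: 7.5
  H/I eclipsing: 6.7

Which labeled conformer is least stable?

A

A (eclipsed): CH3–CH2Cl eclipsed, H–H eclipsed, Ph–I eclipsed; 12.8 + 3.7 + 15.5 = 32.0 kJ/mol.
B (eclipsed): CH3–H eclipsed, H–I eclipsed, Ph–CH2Cl eclipsed; 7.5 + 6.7 + 16.2 = 30.4 kJ/mol.
A has the highest total (32.0 kJ/mol).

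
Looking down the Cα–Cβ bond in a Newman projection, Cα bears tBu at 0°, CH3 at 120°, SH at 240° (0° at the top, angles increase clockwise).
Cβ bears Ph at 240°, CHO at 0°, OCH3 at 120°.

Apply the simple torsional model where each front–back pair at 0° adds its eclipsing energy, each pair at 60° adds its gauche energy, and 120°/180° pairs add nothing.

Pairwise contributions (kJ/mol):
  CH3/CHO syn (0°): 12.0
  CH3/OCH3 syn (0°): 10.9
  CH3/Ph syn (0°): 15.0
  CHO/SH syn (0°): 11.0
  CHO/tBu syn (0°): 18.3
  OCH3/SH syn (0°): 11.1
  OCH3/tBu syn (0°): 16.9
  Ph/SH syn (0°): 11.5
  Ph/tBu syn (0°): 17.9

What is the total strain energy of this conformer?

This conformer (eclipsed): tBu–CHO eclipsed, CH3–OCH3 eclipsed, SH–Ph eclipsed; 18.3 + 10.9 + 11.5 = 40.7 kJ/mol.

40.7 kJ/mol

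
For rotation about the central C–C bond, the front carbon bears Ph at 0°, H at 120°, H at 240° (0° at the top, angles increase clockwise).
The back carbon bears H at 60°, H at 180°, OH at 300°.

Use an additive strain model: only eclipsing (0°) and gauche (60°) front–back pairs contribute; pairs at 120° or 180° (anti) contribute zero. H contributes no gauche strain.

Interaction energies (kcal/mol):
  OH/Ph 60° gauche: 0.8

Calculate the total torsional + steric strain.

0.8 kcal/mol

This conformer is staggered. Ph at 0° is gauche with OH at 300° (0.8). Total 0.8 kcal/mol.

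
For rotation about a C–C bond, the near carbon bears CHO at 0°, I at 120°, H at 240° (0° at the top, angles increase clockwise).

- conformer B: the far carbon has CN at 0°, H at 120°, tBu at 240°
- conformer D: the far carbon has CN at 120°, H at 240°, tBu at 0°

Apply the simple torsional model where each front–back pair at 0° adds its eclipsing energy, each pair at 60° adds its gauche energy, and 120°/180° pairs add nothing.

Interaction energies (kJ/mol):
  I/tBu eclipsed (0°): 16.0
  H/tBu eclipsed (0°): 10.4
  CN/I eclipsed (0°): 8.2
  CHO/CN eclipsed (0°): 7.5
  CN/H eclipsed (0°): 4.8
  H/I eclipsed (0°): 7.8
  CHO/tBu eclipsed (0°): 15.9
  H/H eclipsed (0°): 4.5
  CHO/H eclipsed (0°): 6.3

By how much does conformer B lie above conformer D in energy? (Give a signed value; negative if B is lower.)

-2.9 kJ/mol

B is eclipsed. CHO at 0° is eclipsed with CN at 0° (7.5); I at 120° is eclipsed with H at 120° (7.8); H at 240° is eclipsed with tBu at 240° (10.4). Total 25.7 kJ/mol.
D is eclipsed. CHO at 0° is eclipsed with tBu at 0° (15.9); I at 120° is eclipsed with CN at 120° (8.2); H at 240° is eclipsed with H at 240° (4.5). Total 28.6 kJ/mol.
E(B) − E(D) = 25.7 − 28.6 = -2.9 kJ/mol.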